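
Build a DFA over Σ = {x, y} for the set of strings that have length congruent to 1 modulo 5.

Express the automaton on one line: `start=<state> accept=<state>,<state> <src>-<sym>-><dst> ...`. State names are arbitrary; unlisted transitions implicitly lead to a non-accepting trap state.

start=s0 accept=s1 s0-x->s1 s0-y->s1 s1-x->s2 s1-y->s2 s2-x->s3 s2-y->s3 s3-x->s4 s3-y->s4 s4-x->s0 s4-y->s0

Only the length mod 5 matters, so use a 5-cycle: from any state, every input symbol moves to the next state, wrapping s4 back to s0. Mark s1 accepting.
5 states suffice.
        x   y  
>  s0   s1  s1 
 * s1   s2  s2 
   s2   s3  s3 
   s3   s4  s4 
   s4   s0  s0 
(> = start, * = accepting)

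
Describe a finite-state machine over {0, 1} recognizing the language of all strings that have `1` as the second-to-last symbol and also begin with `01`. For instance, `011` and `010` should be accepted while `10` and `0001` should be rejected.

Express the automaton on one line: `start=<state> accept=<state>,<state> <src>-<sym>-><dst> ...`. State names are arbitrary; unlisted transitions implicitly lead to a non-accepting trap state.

start=s0 accept=s8,s9 s0-0->s1 s0-1->s2 s1-0->s3 s1-1->s4 s2-0->s5 s2-1->s6 s3-0->s3 s3-1->s7 s4-0->s8 s4-1->s9 s5-0->s3 s5-1->s7 s6-0->s5 s6-1->s6 s7-0->s5 s7-1->s6 s8-0->s10 s8-1->s4 s9-0->s8 s9-1->s9 s10-0->s10 s10-1->s4

Build one automaton per condition and run them in lockstep. The first has 7 states tracking the last 2 symbols read; the second has 4 states tracking whether the input so far still matches the prefix `01`. A product state is a pair (one from each), accepting exactly when both do.
An 11-state machine:
          0    1  
>  s0     s1   s2 
   s1     s3   s4 
   s2     s5   s6 
   s3     s3   s7 
   s4     s8   s9 
   s5     s3   s7 
   s6     s5   s6 
   s7     s5   s6 
 * s8    s10   s4 
 * s9     s8   s9 
   s10   s10   s4 
(> = start, * = accepting)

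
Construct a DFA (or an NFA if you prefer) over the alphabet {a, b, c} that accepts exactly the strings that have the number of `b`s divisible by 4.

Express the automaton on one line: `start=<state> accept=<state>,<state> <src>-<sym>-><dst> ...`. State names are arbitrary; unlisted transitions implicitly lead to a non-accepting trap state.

Keep the running count of `b`s modulo 4: each `b` advances along the cycle q0 → q1 → q2 → q3 → q0 while other symbols loop. Accept at q0.
With 4 states:
        a   b   c  
>* q0   q0  q1  q0 
   q1   q1  q2  q1 
   q2   q2  q3  q2 
   q3   q3  q0  q3 
(> = start, * = accepting)

start=q0 accept=q0 q0-a->q0 q0-b->q1 q0-c->q0 q1-a->q1 q1-b->q2 q1-c->q1 q2-a->q2 q2-b->q3 q2-c->q2 q3-a->q3 q3-b->q0 q3-c->q3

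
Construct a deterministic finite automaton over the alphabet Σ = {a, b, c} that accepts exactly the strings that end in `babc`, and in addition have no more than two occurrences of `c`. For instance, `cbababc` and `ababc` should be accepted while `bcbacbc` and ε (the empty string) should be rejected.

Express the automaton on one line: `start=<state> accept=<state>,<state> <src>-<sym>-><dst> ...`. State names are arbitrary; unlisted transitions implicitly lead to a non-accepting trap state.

start=S0 accept=S8,S10 S0-a->S0 S0-b->S1 S0-c->S2 S1-a->S3 S1-b->S1 S1-c->S2 S2-a->S2 S2-b->S4 S2-c->S5 S3-a->S0 S3-b->S6 S3-c->S2 S4-a->S7 S4-b->S4 S4-c->S5 S5-a->S5 S5-b->S5 S5-c->S5 S6-a->S3 S6-b->S1 S6-c->S8 S7-a->S2 S7-b->S9 S7-c->S5 S8-a->S2 S8-b->S4 S8-c->S5 S9-a->S7 S9-b->S4 S9-c->S10 S10-a->S5 S10-b->S5 S10-c->S5

Run two small machines in parallel and take their product. One (5 states) tracks how much of the suffix `babc` has currently been matched; the other (4 states) tracks the count of `c`s, saturating at 3. Each combined state is a pair, one component from each; accept when both components accept. Minimizing collapses redundant product states.
An 11-state machine:
          a    b    c  
>  S0     S0   S1   S2 
   S1     S3   S1   S2 
   S2     S2   S4   S5 
   S3     S0   S6   S2 
   S4     S7   S4   S5 
   S5     S5   S5   S5 
   S6     S3   S1   S8 
   S7     S2   S9   S5 
 * S8     S2   S4   S5 
   S9     S7   S4  S10 
 * S10    S5   S5   S5 
(> = start, * = accepting)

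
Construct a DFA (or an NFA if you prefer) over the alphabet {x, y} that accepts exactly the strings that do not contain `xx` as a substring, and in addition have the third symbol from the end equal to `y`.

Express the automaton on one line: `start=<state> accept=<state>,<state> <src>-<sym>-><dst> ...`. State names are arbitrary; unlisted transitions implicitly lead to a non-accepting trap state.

Build one automaton per condition and run them in lockstep. The first has 3 states tracking partial matches of the forbidden pattern `xx`; the second has 15 states tracking the last 3 symbols read. A product state is a pair (one from each), accepting exactly when both do. After merging equivalent states the machine shrinks.
9 states suffice.
        x   y  
>  q0   q1  q2 
   q1   q3  q2 
   q2   q4  q5 
   q3   q3  q3 
   q4   q3  q6 
   q5   q7  q8 
 * q6   q4  q5 
 * q7   q3  q6 
 * q8   q7  q8 
(> = start, * = accepting)

start=q0 accept=q6,q7,q8 q0-x->q1 q0-y->q2 q1-x->q3 q1-y->q2 q2-x->q4 q2-y->q5 q3-x->q3 q3-y->q3 q4-x->q3 q4-y->q6 q5-x->q7 q5-y->q8 q6-x->q4 q6-y->q5 q7-x->q3 q7-y->q6 q8-x->q7 q8-y->q8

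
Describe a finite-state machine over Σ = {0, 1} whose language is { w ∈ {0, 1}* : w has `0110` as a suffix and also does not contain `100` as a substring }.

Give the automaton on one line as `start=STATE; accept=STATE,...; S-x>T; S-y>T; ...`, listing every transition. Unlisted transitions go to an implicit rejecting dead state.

start=q0; accept=q7; q0-0>q1; q0-1>q2; q1-0>q1; q1-1>q3; q2-0>q4; q2-1>q2; q3-0>q4; q3-1>q5; q4-0>q6; q4-1>q3; q5-0>q7; q5-1>q2; q6-0>q6; q6-1>q6; q7-0>q6; q7-1>q3

Handle the two conditions separately and then intersect. The first has 5 states tracking how much of the suffix `0110` has currently been matched; the second has 4 states tracking partial matches of the forbidden pattern `100`. A product state is a pair (one from each), accepting exactly when both do. Equivalent product states are then merged.
8 states suffice.
        0   1  
>  q0   q1  q2 
   q1   q1  q3 
   q2   q4  q2 
   q3   q4  q5 
   q4   q6  q3 
   q5   q7  q2 
   q6   q6  q6 
 * q7   q6  q3 
(> = start, * = accepting)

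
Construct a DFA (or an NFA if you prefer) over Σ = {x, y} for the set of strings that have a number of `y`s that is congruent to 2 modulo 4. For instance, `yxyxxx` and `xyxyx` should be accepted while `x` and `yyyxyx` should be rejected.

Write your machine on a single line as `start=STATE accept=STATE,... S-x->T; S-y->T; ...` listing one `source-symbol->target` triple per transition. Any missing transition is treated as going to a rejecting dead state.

The only thing that matters is how many `y`s have appeared, reduced mod 4. Use one state per residue: s0 for 0, …, s3 for 3. Reading `y` moves to the next residue; anything else stays put. s2 is accepting.
A 4-state machine:
        x   y  
>  s0   s0  s1 
   s1   s1  s2 
 * s2   s2  s3 
   s3   s3  s0 
(> = start, * = accepting)

start=s0; accept=s2; s0-x->s0; s0-y->s1; s1-x->s1; s1-y->s2; s2-x->s2; s2-y->s3; s3-x->s3; s3-y->s0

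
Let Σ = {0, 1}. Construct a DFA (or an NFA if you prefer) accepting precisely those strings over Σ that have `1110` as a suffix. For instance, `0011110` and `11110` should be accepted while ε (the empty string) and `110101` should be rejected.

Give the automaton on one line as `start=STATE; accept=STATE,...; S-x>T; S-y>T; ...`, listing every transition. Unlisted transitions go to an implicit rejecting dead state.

start=q0; accept=q4; q0-0>q0; q0-1>q1; q1-0>q0; q1-1>q2; q2-0>q0; q2-1>q3; q3-0>q4; q3-1>q3; q4-0>q0; q4-1>q1

Let each state record the length of the longest suffix of the input read so far that is also a prefix of `1110`. q1 means the last symbol is `1`; q2 means the last 2 symbols are `11`; q3 means the last 3 symbols are `111`; q4 means the last 4 symbols are `1110`. Accept only at q4, where the string currently ends in `1110`.
        0   1  
>  q0   q0  q1 
   q1   q0  q2 
   q2   q0  q3 
   q3   q4  q3 
 * q4   q0  q1 
(> = start, * = accepting)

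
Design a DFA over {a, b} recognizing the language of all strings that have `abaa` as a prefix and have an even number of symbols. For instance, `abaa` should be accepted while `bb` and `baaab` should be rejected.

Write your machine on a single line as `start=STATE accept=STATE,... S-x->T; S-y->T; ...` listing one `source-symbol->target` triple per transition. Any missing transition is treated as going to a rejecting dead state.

start=q0; accept=q5; q0-a->q1; q0-b->q2; q1-a->q2; q1-b->q3; q2-a->q2; q2-b->q2; q3-a->q4; q3-b->q2; q4-a->q5; q4-b->q2; q5-a->q6; q5-b->q6; q6-a->q5; q6-b->q5

Build one automaton per condition and run them in lockstep. One (6 states) tracks whether the input so far still matches the prefix `abaa`; the other (2 states) tracks the input length modulo 2. Each combined state is a pair, one component from each; accept when both components accept. Equivalent product states are then merged.
With 7 states:
        a   b  
>  q0   q1  q2 
   q1   q2  q3 
   q2   q2  q2 
   q3   q4  q2 
   q4   q5  q2 
 * q5   q6  q6 
   q6   q5  q5 
(> = start, * = accepting)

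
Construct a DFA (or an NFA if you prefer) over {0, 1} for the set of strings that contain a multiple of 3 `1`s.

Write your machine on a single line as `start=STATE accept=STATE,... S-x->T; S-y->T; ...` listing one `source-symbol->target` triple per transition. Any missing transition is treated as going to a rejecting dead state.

The only thing that matters is how many `1`s have appeared, reduced mod 3. Use one state per residue: A for 0, …, C for 2. Reading `1` moves to the next residue; anything else stays put. A is accepting.
With 3 states:
       0  1 
>* A   A  B 
   B   B  C 
   C   C  A 
(> = start, * = accepting)

start=A; accept=A; A-0->A; A-1->B; B-0->B; B-1->C; C-0->C; C-1->A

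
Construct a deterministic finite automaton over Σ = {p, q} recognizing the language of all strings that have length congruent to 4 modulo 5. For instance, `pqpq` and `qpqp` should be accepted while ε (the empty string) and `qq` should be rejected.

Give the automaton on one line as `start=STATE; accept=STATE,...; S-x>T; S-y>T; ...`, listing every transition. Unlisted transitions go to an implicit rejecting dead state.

Only the length mod 5 matters, so use a 5-cycle: from any state, every input symbol moves to the next state, wrapping S4 back to S0. Mark S4 accepting.
With 5 states:
        p   q  
>  S0   S1  S1 
   S1   S2  S2 
   S2   S3  S3 
   S3   S4  S4 
 * S4   S0  S0 
(> = start, * = accepting)

start=S0; accept=S4; S0-p>S1; S0-q>S1; S1-p>S2; S1-q>S2; S2-p>S3; S2-q>S3; S3-p>S4; S3-q>S4; S4-p>S0; S4-q>S0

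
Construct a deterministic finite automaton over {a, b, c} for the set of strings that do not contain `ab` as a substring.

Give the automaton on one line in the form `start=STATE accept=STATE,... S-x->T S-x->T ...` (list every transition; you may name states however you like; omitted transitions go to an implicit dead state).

This is the complement of 'contains `ab`'. Use the same substring-matching states — q0 through q2 holding how much of `ab` has just been matched — but flip the accepting set: everything except the trap q2 accepts.
        a   b   c  
>* q0   q1  q0  q0 
 * q1   q1  q2  q0 
   q2   q2  q2  q2 
(> = start, * = accepting)

start=q0 accept=q0,q1 q0-a->q1 q0-b->q0 q0-c->q0 q1-a->q1 q1-b->q2 q1-c->q0 q2-a->q2 q2-b->q2 q2-c->q2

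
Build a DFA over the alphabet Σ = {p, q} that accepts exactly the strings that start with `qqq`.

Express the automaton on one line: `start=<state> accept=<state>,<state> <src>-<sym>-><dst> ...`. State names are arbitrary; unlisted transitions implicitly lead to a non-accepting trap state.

Walk along `qqq` while the input agrees: from A take `q` to B, and so on. Any deviation drops to the rejecting sink E. Once D is reached the prefix is confirmed and every continuation is accepted.
A 5-state machine:
       p  q 
>  A   E  B 
   B   E  C 
   C   E  D 
 * D   D  D 
   E   E  E 
(> = start, * = accepting)

start=A accept=D A-p->E A-q->B B-p->E B-q->C C-p->E C-q->D D-p->D D-q->D E-p->E E-q->E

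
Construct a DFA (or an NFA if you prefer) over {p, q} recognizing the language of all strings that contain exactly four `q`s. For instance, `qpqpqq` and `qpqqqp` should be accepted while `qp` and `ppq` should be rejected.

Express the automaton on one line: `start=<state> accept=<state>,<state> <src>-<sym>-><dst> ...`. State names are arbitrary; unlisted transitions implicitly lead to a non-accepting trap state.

start=s0 accept=s4 s0-p->s0 s0-q->s1 s1-p->s1 s1-q->s2 s2-p->s2 s2-q->s3 s3-p->s3 s3-q->s4 s4-p->s4 s4-q->s5 s5-p->s5 s5-q->s5

Count `q`s, saturating at 5: states s0 through s4 mean 0 through 4 `q`s seen; s5 means more than 4. Each `q` increments (capped at s5); other symbols loop. Accept from {s4}.
With 6 states:
        p   q  
>  s0   s0  s1 
   s1   s1  s2 
   s2   s2  s3 
   s3   s3  s4 
 * s4   s4  s5 
   s5   s5  s5 
(> = start, * = accepting)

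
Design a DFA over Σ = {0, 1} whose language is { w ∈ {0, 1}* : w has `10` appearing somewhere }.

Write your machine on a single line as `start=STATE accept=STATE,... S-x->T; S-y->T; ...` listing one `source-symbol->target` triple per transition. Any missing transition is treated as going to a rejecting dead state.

start=q0; accept=q2; q0-0->q0; q0-1->q1; q1-0->q2; q1-1->q1; q2-0->q2; q2-1->q2

States q0..q1 record the length of the longest prefix of `10` that matches the current input suffix. Reaching q2 means `10` has been seen, and we stay there forever. Accept from q2.
With 3 states:
        0   1  
>  q0   q0  q1 
   q1   q2  q1 
 * q2   q2  q2 
(> = start, * = accepting)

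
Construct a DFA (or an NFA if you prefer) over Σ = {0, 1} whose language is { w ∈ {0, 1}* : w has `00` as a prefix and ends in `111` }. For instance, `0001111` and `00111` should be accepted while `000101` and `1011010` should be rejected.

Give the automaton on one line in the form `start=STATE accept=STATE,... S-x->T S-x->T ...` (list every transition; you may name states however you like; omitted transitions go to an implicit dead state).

Build one automaton per condition and run them in lockstep. The first has 4 states tracking whether the input so far still matches the prefix `00`; the second has 4 states tracking how much of the suffix `111` has currently been matched. A product state is a pair (one from each), accepting exactly when both do.
        0   1  
>  q0   q1  q2 
   q1   q3  q2 
   q2   q4  q5 
   q3   q3  q6 
   q4   q4  q2 
   q5   q4  q7 
   q6   q3  q8 
   q7   q4  q7 
   q8   q3  q9 
 * q9   q3  q9 
(> = start, * = accepting)

start=q0 accept=q9 q0-0->q1 q0-1->q2 q1-0->q3 q1-1->q2 q2-0->q4 q2-1->q5 q3-0->q3 q3-1->q6 q4-0->q4 q4-1->q2 q5-0->q4 q5-1->q7 q6-0->q3 q6-1->q8 q7-0->q4 q7-1->q7 q8-0->q3 q8-1->q9 q9-0->q3 q9-1->q9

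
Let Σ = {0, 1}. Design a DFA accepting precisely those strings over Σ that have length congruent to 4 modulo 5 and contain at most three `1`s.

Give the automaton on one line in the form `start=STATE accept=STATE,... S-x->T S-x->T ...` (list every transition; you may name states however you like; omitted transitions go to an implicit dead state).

start=S0 accept=S10,S11,S12,S13 S0-0->S1 S0-1->S2 S1-0->S3 S1-1->S4 S2-0->S4 S2-1->S5 S3-0->S6 S3-1->S7 S4-0->S7 S4-1->S8 S5-0->S8 S5-1->S9 S6-0->S10 S6-1->S11 S7-0->S11 S7-1->S12 S8-0->S12 S8-1->S13 S9-0->S13 S9-1->S14 S10-0->S0 S10-1->S15 S11-0->S15 S11-1->S16 S12-0->S16 S12-1->S17 S13-0->S17 S13-1->S14 S14-0->S14 S14-1->S14 S15-0->S2 S15-1->S18 S16-0->S18 S16-1->S19 S17-0->S19 S17-1->S14 S18-0->S5 S18-1->S20 S19-0->S20 S19-1->S14 S20-0->S9 S20-1->S14

Handle the two conditions separately and then intersect. The first has 5 states tracking the input length modulo 5; the second has 5 states tracking the count of `1`s, saturating at 4. A product state is a pair (one from each), accepting exactly when both do. After merging equivalent states the machine shrinks.
21 states suffice.
          0    1  
>  S0     S1   S2 
   S1     S3   S4 
   S2     S4   S5 
   S3     S6   S7 
   S4     S7   S8 
   S5     S8   S9 
   S6    S10  S11 
   S7    S11  S12 
   S8    S12  S13 
   S9    S13  S14 
 * S10    S0  S15 
 * S11   S15  S16 
 * S12   S16  S17 
 * S13   S17  S14 
   S14   S14  S14 
   S15    S2  S18 
   S16   S18  S19 
   S17   S19  S14 
   S18    S5  S20 
   S19   S20  S14 
   S20    S9  S14 
(> = start, * = accepting)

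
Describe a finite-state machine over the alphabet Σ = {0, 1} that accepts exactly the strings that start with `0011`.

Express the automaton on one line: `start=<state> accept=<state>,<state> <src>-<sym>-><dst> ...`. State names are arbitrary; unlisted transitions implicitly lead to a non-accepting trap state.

Check the first 4 symbols one by one: q0 through q3 record how many have matched `0011` so far; any wrong symbol goes to the dead state q5. After all 4 match we enter the accepting sink q4.
        0   1  
>  q0   q1  q5 
   q1   q2  q5 
   q2   q5  q3 
   q3   q5  q4 
 * q4   q4  q4 
   q5   q5  q5 
(> = start, * = accepting)

start=q0 accept=q4 q0-0->q1 q0-1->q5 q1-0->q2 q1-1->q5 q2-0->q5 q2-1->q3 q3-0->q5 q3-1->q4 q4-0->q4 q4-1->q4 q5-0->q5 q5-1->q5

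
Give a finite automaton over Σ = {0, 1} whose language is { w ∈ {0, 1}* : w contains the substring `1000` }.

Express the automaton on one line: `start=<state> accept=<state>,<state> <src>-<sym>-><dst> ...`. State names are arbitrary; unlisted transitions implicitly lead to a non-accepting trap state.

States s0..s3 record the length of the longest prefix of `1000` that matches the current input suffix. Reaching s4 means `1000` has been seen, and we stay there forever. Accept from s4.
5 states suffice.
        0   1  
>  s0   s0  s1 
   s1   s2  s1 
   s2   s3  s1 
   s3   s4  s1 
 * s4   s4  s4 
(> = start, * = accepting)

start=s0 accept=s4 s0-0->s0 s0-1->s1 s1-0->s2 s1-1->s1 s2-0->s3 s2-1->s1 s3-0->s4 s3-1->s1 s4-0->s4 s4-1->s4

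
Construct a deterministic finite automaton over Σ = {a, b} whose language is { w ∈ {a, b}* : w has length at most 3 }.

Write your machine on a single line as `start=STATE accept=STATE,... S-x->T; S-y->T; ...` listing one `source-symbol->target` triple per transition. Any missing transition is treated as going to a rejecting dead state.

We only need to distinguish lengths 0, 1, …, 3, and '>3'. Chain q0 → q1 → q2 → q3 → q4 on every symbol, with q4 looping. Accepting states: {q0, q1, q2, q3}.
A 5-state machine:
        a   b  
>* q0   q1  q1 
 * q1   q2  q2 
 * q2   q3  q3 
 * q3   q4  q4 
   q4   q4  q4 
(> = start, * = accepting)

start=q0; accept=q0,q1,q2,q3; q0-a->q1; q0-b->q1; q1-a->q2; q1-b->q2; q2-a->q3; q2-b->q3; q3-a->q4; q3-b->q4; q4-a->q4; q4-b->q4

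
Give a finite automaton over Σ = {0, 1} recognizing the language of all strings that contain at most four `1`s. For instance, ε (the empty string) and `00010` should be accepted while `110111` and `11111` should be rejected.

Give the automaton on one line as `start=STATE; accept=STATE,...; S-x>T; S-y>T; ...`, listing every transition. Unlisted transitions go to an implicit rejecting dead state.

Only the number of `1`s matters, and only up to 5. Make a chain s0 → s1 → s2 → s3 → s4 → s5 advanced by each `1` (with s5 absorbing); every other symbol self-loops. The accepting set is {s0, s1, s2, s3, s4}.
        0   1  
>* s0   s0  s1 
 * s1   s1  s2 
 * s2   s2  s3 
 * s3   s3  s4 
 * s4   s4  s5 
   s5   s5  s5 
(> = start, * = accepting)

start=s0; accept=s0,s1,s2,s3,s4; s0-0>s0; s0-1>s1; s1-0>s1; s1-1>s2; s2-0>s2; s2-1>s3; s3-0>s3; s3-1>s4; s4-0>s4; s4-1>s5; s5-0>s5; s5-1>s5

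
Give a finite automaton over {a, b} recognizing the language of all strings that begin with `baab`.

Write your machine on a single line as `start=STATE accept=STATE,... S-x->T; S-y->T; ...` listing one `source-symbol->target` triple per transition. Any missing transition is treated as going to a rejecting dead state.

start=s0; accept=s4; s0-a->s5; s0-b->s1; s1-a->s2; s1-b->s5; s2-a->s3; s2-b->s5; s3-a->s5; s3-b->s4; s4-a->s4; s4-b->s4; s5-a->s5; s5-b->s5

Check the first 4 symbols one by one: s0 through s3 record how many have matched `baab` so far; any wrong symbol goes to the dead state s5. After all 4 match we enter the accepting sink s4.
6 states suffice.
        a   b  
>  s0   s5  s1 
   s1   s2  s5 
   s2   s3  s5 
   s3   s5  s4 
 * s4   s4  s4 
   s5   s5  s5 
(> = start, * = accepting)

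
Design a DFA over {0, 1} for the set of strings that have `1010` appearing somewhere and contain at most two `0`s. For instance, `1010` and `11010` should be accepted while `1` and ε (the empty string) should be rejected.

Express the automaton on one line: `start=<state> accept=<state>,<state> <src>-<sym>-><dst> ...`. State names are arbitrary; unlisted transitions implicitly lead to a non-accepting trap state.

start=s0 accept=s5 s0-0->s1 s0-1->s2 s1-0->s1 s1-1->s1 s2-0->s3 s2-1->s2 s3-0->s1 s3-1->s4 s4-0->s5 s4-1->s1 s5-0->s1 s5-1->s5

Run two small machines in parallel and take their product. One (5 states) tracks whether and how much of `1010` has been seen; the other (4 states) tracks the count of `0`s, saturating at 3. Each combined state is a pair, one component from each; accept when both components accept. After merging equivalent states the machine shrinks.
With 6 states:
        0   1  
>  s0   s1  s2 
   s1   s1  s1 
   s2   s3  s2 
   s3   s1  s4 
   s4   s5  s1 
 * s5   s1  s5 
(> = start, * = accepting)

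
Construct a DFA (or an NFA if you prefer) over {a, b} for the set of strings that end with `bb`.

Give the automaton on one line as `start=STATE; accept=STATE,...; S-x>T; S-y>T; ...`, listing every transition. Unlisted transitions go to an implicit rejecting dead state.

Let each state record the length of the longest suffix of the input read so far that is also a prefix of `bb`. q1 means the last symbol is `b`; q2 means the last 2 symbols are `bb`. Accept only at q2, where the string currently ends in `bb`.
        a   b  
>  q0   q0  q1 
   q1   q0  q2 
 * q2   q0  q2 
(> = start, * = accepting)

start=q0; accept=q2; q0-a>q0; q0-b>q1; q1-a>q0; q1-b>q2; q2-a>q0; q2-b>q2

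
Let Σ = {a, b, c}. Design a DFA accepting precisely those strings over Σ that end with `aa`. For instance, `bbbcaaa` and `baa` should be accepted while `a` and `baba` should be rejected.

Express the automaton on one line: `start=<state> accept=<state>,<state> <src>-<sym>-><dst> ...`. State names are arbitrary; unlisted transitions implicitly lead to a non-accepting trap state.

Let each state record the length of the longest suffix of the input read so far that is also a prefix of `aa`. S1 means the last symbol is `a`; S2 means the last 2 symbols are `aa`. Accept only at S2, where the string currently ends in `aa`.
A 3-state machine:
        a   b   c  
>  S0   S1  S0  S0 
   S1   S2  S0  S0 
 * S2   S2  S0  S0 
(> = start, * = accepting)

start=S0 accept=S2 S0-a->S1 S0-b->S0 S0-c->S0 S1-a->S2 S1-b->S0 S1-c->S0 S2-a->S2 S2-b->S0 S2-c->S0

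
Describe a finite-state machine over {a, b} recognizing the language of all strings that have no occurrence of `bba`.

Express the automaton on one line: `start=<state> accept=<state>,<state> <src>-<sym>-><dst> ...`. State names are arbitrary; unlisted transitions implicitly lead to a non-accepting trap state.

This is the complement of 'contains `bba`'. Use the same substring-matching states — q0 through q3 holding how much of `bba` has just been matched — but flip the accepting set: everything except the trap q3 accepts.
With 4 states:
        a   b  
>* q0   q0  q1 
 * q1   q0  q2 
 * q2   q3  q2 
   q3   q3  q3 
(> = start, * = accepting)

start=q0 accept=q0,q1,q2 q0-a->q0 q0-b->q1 q1-a->q0 q1-b->q2 q2-a->q3 q2-b->q2 q3-a->q3 q3-b->q3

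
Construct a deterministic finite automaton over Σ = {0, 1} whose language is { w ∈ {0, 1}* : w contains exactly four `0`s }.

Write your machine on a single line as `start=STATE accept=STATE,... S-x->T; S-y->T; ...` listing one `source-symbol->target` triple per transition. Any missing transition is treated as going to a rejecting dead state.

start=s0; accept=s4; s0-0->s1; s0-1->s0; s1-0->s2; s1-1->s1; s2-0->s3; s2-1->s2; s3-0->s4; s3-1->s3; s4-0->s5; s4-1->s4; s5-0->s5; s5-1->s5

Count `0`s, saturating at 5: states s0 through s4 mean 0 through 4 `0`s seen; s5 means more than 4. Each `0` increments (capped at s5); other symbols loop. Accept from {s4}.
        0   1  
>  s0   s1  s0 
   s1   s2  s1 
   s2   s3  s2 
   s3   s4  s3 
 * s4   s5  s4 
   s5   s5  s5 
(> = start, * = accepting)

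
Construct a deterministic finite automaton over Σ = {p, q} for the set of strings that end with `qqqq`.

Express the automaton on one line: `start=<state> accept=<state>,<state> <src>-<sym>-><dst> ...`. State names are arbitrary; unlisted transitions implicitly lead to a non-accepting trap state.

Let each state record the length of the longest suffix of the input read so far that is also a prefix of `qqqq`. B means the last symbol is `q`; C means the last 2 symbols are `qq`; D means the last 3 symbols are `qqq`; E means the last 4 symbols are `qqqq`. Accept only at E, where the string currently ends in `qqqq`.
       p  q 
>  A   A  B 
   B   A  C 
   C   A  D 
   D   A  E 
 * E   A  E 
(> = start, * = accepting)

start=A accept=E A-p->A A-q->B B-p->A B-q->C C-p->A C-q->D D-p->A D-q->E E-p->A E-q->E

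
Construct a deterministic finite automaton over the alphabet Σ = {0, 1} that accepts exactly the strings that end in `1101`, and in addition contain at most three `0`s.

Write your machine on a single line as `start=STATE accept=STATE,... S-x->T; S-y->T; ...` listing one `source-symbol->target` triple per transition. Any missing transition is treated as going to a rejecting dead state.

start=S0; accept=S12,S14,S15; S0-0->S1; S0-1->S2; S1-0->S3; S1-1->S4; S2-0->S1; S2-1->S5; S3-0->S6; S3-1->S7; S4-0->S3; S4-1->S8; S5-0->S9; S5-1->S5; S6-0->S6; S6-1->S6; S7-0->S6; S7-1->S10; S8-0->S11; S8-1->S8; S9-0->S3; S9-1->S12; S10-0->S13; S10-1->S10; S11-0->S6; S11-1->S14; S12-0->S3; S12-1->S8; S13-0->S6; S13-1->S15; S14-0->S6; S14-1->S10; S15-0->S6; S15-1->S6

Build one automaton per condition and run them in lockstep. The first has 5 states tracking how much of the suffix `1101` has currently been matched; the second has 5 states tracking the count of `0`s, saturating at 4. A product state is a pair (one from each), accepting exactly when both do. Equivalent product states are then merged.
16 states suffice.
          0    1  
>  S0     S1   S2 
   S1     S3   S4 
   S2     S1   S5 
   S3     S6   S7 
   S4     S3   S8 
   S5     S9   S5 
   S6     S6   S6 
   S7     S6  S10 
   S8    S11   S8 
   S9     S3  S12 
   S10   S13  S10 
   S11    S6  S14 
 * S12    S3   S8 
   S13    S6  S15 
 * S14    S6  S10 
 * S15    S6   S6 
(> = start, * = accepting)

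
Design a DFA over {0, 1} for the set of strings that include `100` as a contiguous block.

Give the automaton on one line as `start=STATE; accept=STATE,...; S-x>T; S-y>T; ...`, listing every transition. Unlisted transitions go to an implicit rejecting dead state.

Track how much of `100` has been matched so far: state S0 is no progress, S3 is the absorbing accept state reached once `100` has occurred. Intermediate states record partial matches; on a mismatch, fall back to the longest reusable overlap.
4 states suffice.
        0   1  
>  S0   S0  S1 
   S1   S2  S1 
   S2   S3  S1 
 * S3   S3  S3 
(> = start, * = accepting)

start=S0; accept=S3; S0-0>S0; S0-1>S1; S1-0>S2; S1-1>S1; S2-0>S3; S2-1>S1; S3-0>S3; S3-1>S3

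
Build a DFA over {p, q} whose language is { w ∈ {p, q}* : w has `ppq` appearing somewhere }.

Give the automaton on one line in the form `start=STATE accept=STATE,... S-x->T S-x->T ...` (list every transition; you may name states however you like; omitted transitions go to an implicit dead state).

States S0..S2 record the length of the longest prefix of `ppq` that matches the current input suffix. Reaching S3 means `ppq` has been seen, and we stay there forever. Accept from S3.
        p   q  
>  S0   S1  S0 
   S1   S2  S0 
   S2   S2  S3 
 * S3   S3  S3 
(> = start, * = accepting)

start=S0 accept=S3 S0-p->S1 S0-q->S0 S1-p->S2 S1-q->S0 S2-p->S2 S2-q->S3 S3-p->S3 S3-q->S3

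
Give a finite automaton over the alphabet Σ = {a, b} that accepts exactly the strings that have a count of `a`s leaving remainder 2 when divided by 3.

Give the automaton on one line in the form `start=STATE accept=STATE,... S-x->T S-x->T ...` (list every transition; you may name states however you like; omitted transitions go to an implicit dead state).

start=q0 accept=q2 q0-a->q1 q0-b->q0 q1-a->q2 q1-b->q1 q2-a->q0 q2-b->q2

The only thing that matters is how many `a`s have appeared, reduced mod 3. Use one state per residue: q0 for 0, …, q2 for 2. Reading `a` moves to the next residue; anything else stays put. q2 is accepting.
A 3-state machine:
        a   b  
>  q0   q1  q0 
   q1   q2  q1 
 * q2   q0  q2 
(> = start, * = accepting)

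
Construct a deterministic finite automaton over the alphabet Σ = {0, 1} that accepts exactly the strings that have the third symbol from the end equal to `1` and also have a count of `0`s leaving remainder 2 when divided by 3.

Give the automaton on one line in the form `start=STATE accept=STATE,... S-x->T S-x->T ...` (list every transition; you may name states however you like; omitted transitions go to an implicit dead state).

start=q0 accept=q9,q11,q12,q13 q0-0->q1 q0-1->q2 q1-0->q3 q1-1->q4 q2-0->q5 q2-1->q2 q3-0->q0 q3-1->q6 q4-0->q7 q4-1->q8 q5-0->q9 q5-1->q4 q6-0->q0 q6-1->q10 q7-0->q0 q7-1->q11 q8-0->q12 q8-1->q8 q9-0->q0 q9-1->q6 q10-0->q0 q10-1->q13 q11-0->q0 q11-1->q10 q12-0->q0 q12-1->q11 q13-0->q0 q13-1->q13

Handle the two conditions separately and then intersect. One (15 states) tracks the last 3 symbols read; the other (3 states) tracks the count of `0`s modulo 3. Each combined state is a pair, one component from each; accept when both components accept. After merging equivalent states the machine shrinks.
With 14 states:
          0    1  
>  q0     q1   q2 
   q1     q3   q4 
   q2     q5   q2 
   q3     q0   q6 
   q4     q7   q8 
   q5     q9   q4 
   q6     q0  q10 
   q7     q0  q11 
   q8    q12   q8 
 * q9     q0   q6 
   q10    q0  q13 
 * q11    q0  q10 
 * q12    q0  q11 
 * q13    q0  q13 
(> = start, * = accepting)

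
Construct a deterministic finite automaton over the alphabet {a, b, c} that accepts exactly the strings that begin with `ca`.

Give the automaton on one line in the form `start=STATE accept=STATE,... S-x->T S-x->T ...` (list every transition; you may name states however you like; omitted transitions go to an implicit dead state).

Walk along `ca` while the input agrees: from S0 take `c` to S1, and so on. Any deviation drops to the rejecting sink S3. Once S2 is reached the prefix is confirmed and every continuation is accepted.
        a   b   c  
>  S0   S3  S3  S1 
   S1   S2  S3  S3 
 * S2   S2  S2  S2 
   S3   S3  S3  S3 
(> = start, * = accepting)

start=S0 accept=S2 S0-a->S3 S0-b->S3 S0-c->S1 S1-a->S2 S1-b->S3 S1-c->S3 S2-a->S2 S2-b->S2 S2-c->S2 S3-a->S3 S3-b->S3 S3-c->S3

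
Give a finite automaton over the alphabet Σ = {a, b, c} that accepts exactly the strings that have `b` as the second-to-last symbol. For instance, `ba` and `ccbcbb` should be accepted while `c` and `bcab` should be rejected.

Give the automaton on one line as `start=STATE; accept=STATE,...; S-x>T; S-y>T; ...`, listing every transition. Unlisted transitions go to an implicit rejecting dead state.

A DFA must remember the last 2 symbols (since which symbol is second-to-last isn't known until the input ends). Use one state per possible window of the last ≤2 symbols; accept from those whose window starts with `b`.
          a    b    c  
>  q0     q1   q2   q3 
   q1     q4   q5   q6 
   q2     q7   q8   q9 
   q3    q10  q11  q12 
   q4     q4   q5   q6 
   q5     q7   q8   q9 
   q6    q10  q11  q12 
 * q7     q4   q5   q6 
 * q8     q7   q8   q9 
 * q9    q10  q11  q12 
   q10    q4   q5   q6 
   q11    q7   q8   q9 
   q12   q10  q11  q12 
(> = start, * = accepting)

start=q0; accept=q7,q8,q9; q0-a>q1; q0-b>q2; q0-c>q3; q1-a>q4; q1-b>q5; q1-c>q6; q2-a>q7; q2-b>q8; q2-c>q9; q3-a>q10; q3-b>q11; q3-c>q12; q4-a>q4; q4-b>q5; q4-c>q6; q5-a>q7; q5-b>q8; q5-c>q9; q6-a>q10; q6-b>q11; q6-c>q12; q7-a>q4; q7-b>q5; q7-c>q6; q8-a>q7; q8-b>q8; q8-c>q9; q9-a>q10; q9-b>q11; q9-c>q12; q10-a>q4; q10-b>q5; q10-c>q6; q11-a>q7; q11-b>q8; q11-c>q9; q12-a>q10; q12-b>q11; q12-c>q12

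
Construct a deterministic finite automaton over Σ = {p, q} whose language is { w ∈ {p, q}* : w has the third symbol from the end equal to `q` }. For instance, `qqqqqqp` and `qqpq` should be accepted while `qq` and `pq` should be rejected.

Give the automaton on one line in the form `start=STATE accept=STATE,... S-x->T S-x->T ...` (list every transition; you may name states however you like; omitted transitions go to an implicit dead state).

start=s0 accept=s11,s12,s13,s14 s0-p->s1 s0-q->s2 s1-p->s3 s1-q->s4 s2-p->s5 s2-q->s6 s3-p->s7 s3-q->s8 s4-p->s9 s4-q->s10 s5-p->s11 s5-q->s12 s6-p->s13 s6-q->s14 s7-p->s7 s7-q->s8 s8-p->s9 s8-q->s10 s9-p->s11 s9-q->s12 s10-p->s13 s10-q->s14 s11-p->s7 s11-q->s8 s12-p->s9 s12-q->s10 s13-p->s11 s13-q->s12 s14-p->s13 s14-q->s14

A DFA must remember the last 3 symbols (since which symbol is third-to-last isn't known until the input ends). Use one state per possible window of the last ≤3 symbols; accept from those whose window starts with `q`.
          p    q  
>  s0     s1   s2 
   s1     s3   s4 
   s2     s5   s6 
   s3     s7   s8 
   s4     s9  s10 
   s5    s11  s12 
   s6    s13  s14 
   s7     s7   s8 
   s8     s9  s10 
   s9    s11  s12 
   s10   s13  s14 
 * s11    s7   s8 
 * s12    s9  s10 
 * s13   s11  s12 
 * s14   s13  s14 
(> = start, * = accepting)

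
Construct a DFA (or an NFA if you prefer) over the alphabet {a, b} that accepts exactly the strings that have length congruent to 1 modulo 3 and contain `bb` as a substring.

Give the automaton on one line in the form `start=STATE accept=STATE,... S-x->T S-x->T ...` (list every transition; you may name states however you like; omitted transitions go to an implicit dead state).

Handle the two conditions separately and then intersect. One (3 states) tracks the input length modulo 3; the other (3 states) tracks whether and how much of `bb` has been seen. Each combined state is a pair, one component from each; accept when both components accept.
        a   b  
>  S0   S1  S2 
   S1   S3  S4 
   S2   S3  S5 
   S3   S0  S6 
   S4   S0  S7 
   S5   S7  S7 
   S6   S1  S8 
   S7   S8  S8 
 * S8   S5  S5 
(> = start, * = accepting)

start=S0 accept=S8 S0-a->S1 S0-b->S2 S1-a->S3 S1-b->S4 S2-a->S3 S2-b->S5 S3-a->S0 S3-b->S6 S4-a->S0 S4-b->S7 S5-a->S7 S5-b->S7 S6-a->S1 S6-b->S8 S7-a->S8 S7-b->S8 S8-a->S5 S8-b->S5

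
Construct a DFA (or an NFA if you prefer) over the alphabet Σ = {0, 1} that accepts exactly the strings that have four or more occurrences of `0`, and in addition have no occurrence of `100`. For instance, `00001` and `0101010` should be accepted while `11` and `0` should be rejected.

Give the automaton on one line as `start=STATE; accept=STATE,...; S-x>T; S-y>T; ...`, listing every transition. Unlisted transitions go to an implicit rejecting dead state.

start=S0; accept=S10,S13,S14; S0-0>S1; S0-1>S2; S1-0>S3; S1-1>S4; S2-0>S5; S2-1>S2; S3-0>S6; S3-1>S7; S4-0>S8; S4-1>S4; S5-0>S9; S5-1>S4; S6-0>S10; S6-1>S11; S7-0>S12; S7-1>S7; S8-0>S9; S8-1>S7; S9-0>S9; S9-1>S9; S10-0>S10; S10-1>S13; S11-0>S14; S11-1>S11; S12-0>S9; S12-1>S11; S13-0>S14; S13-1>S13; S14-0>S9; S14-1>S13

Build one automaton per condition and run them in lockstep. One (6 states) tracks the count of `0`s, saturating at 5; the other (4 states) tracks partial matches of the forbidden pattern `100`. Each combined state is a pair, one component from each; accept when both components accept. After merging equivalent states the machine shrinks.
A 15-state machine:
          0    1  
>  S0     S1   S2 
   S1     S3   S4 
   S2     S5   S2 
   S3     S6   S7 
   S4     S8   S4 
   S5     S9   S4 
   S6    S10  S11 
   S7    S12   S7 
   S8     S9   S7 
   S9     S9   S9 
 * S10   S10  S13 
   S11   S14  S11 
   S12    S9  S11 
 * S13   S14  S13 
 * S14    S9  S13 
(> = start, * = accepting)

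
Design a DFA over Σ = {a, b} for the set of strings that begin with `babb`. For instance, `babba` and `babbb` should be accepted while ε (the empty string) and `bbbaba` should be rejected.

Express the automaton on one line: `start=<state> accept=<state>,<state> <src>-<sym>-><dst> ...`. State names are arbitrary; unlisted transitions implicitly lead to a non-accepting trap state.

Check the first 4 symbols one by one: q0 through q3 record how many have matched `babb` so far; any wrong symbol goes to the dead state q5. After all 4 match we enter the accepting sink q4.
With 6 states:
        a   b  
>  q0   q5  q1 
   q1   q2  q5 
   q2   q5  q3 
   q3   q5  q4 
 * q4   q4  q4 
   q5   q5  q5 
(> = start, * = accepting)

start=q0 accept=q4 q0-a->q5 q0-b->q1 q1-a->q2 q1-b->q5 q2-a->q5 q2-b->q3 q3-a->q5 q3-b->q4 q4-a->q4 q4-b->q4 q5-a->q5 q5-b->q5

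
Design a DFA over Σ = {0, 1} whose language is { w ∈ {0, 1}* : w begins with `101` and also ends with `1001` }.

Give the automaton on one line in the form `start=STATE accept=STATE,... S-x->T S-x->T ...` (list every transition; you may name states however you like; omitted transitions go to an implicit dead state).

Run two small machines in parallel and take their product. The first has 5 states tracking whether the input so far still matches the prefix `101`; the second has 5 states tracking how much of the suffix `1001` has currently been matched. A product state is a pair (one from each), accepting exactly when both do. Equivalent product states are then merged.
9 states suffice.
        0   1  
>  q0   q1  q2 
   q1   q1  q1 
   q2   q3  q1 
   q3   q1  q4 
   q4   q5  q4 
   q5   q6  q4 
   q6   q7  q8 
   q7   q7  q4 
 * q8   q5  q4 
(> = start, * = accepting)

start=q0 accept=q8 q0-0->q1 q0-1->q2 q1-0->q1 q1-1->q1 q2-0->q3 q2-1->q1 q3-0->q1 q3-1->q4 q4-0->q5 q4-1->q4 q5-0->q6 q5-1->q4 q6-0->q7 q6-1->q8 q7-0->q7 q7-1->q4 q8-0->q5 q8-1->q4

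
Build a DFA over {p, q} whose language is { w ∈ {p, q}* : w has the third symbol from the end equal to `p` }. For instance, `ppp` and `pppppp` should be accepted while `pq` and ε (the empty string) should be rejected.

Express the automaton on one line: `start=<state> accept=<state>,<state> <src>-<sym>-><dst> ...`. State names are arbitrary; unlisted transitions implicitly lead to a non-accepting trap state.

A DFA must remember the last 3 symbols (since which symbol is third-to-last isn't known until the input ends). Use one state per possible window of the last ≤3 symbols; accept from those whose window starts with `p`.
          p    q  
>  s0     s1   s2 
   s1     s3   s4 
   s2     s5   s6 
   s3     s7   s8 
   s4     s9  s10 
   s5    s11  s12 
   s6    s13  s14 
 * s7     s7   s8 
 * s8     s9  s10 
 * s9    s11  s12 
 * s10   s13  s14 
   s11    s7   s8 
   s12    s9  s10 
   s13   s11  s12 
   s14   s13  s14 
(> = start, * = accepting)

start=s0 accept=s7,s8,s9,s10 s0-p->s1 s0-q->s2 s1-p->s3 s1-q->s4 s2-p->s5 s2-q->s6 s3-p->s7 s3-q->s8 s4-p->s9 s4-q->s10 s5-p->s11 s5-q->s12 s6-p->s13 s6-q->s14 s7-p->s7 s7-q->s8 s8-p->s9 s8-q->s10 s9-p->s11 s9-q->s12 s10-p->s13 s10-q->s14 s11-p->s7 s11-q->s8 s12-p->s9 s12-q->s10 s13-p->s11 s13-q->s12 s14-p->s13 s14-q->s14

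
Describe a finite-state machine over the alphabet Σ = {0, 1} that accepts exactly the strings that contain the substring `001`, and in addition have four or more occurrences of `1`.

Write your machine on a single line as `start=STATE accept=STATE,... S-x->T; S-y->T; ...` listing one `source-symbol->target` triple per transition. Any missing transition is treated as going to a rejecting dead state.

start=S0; accept=S12; S0-0->S1; S0-1->S2; S1-0->S3; S1-1->S2; S2-0->S4; S2-1->S5; S3-0->S3; S3-1->S6; S4-0->S6; S4-1->S5; S5-0->S7; S5-1->S8; S6-0->S6; S6-1->S9; S7-0->S9; S7-1->S8; S8-0->S10; S8-1->S8; S9-0->S9; S9-1->S11; S10-0->S11; S10-1->S8; S11-0->S11; S11-1->S12; S12-0->S12; S12-1->S12

Build one automaton per condition and run them in lockstep. The first has 4 states tracking whether and how much of `001` has been seen; the second has 6 states tracking the count of `1`s, saturating at 5. A product state is a pair (one from each), accepting exactly when both do. Equivalent product states are then merged.
A 13-state machine:
          0    1  
>  S0     S1   S2 
   S1     S3   S2 
   S2     S4   S5 
   S3     S3   S6 
   S4     S6   S5 
   S5     S7   S8 
   S6     S6   S9 
   S7     S9   S8 
   S8    S10   S8 
   S9     S9  S11 
   S10   S11   S8 
   S11   S11  S12 
 * S12   S12  S12 
(> = start, * = accepting)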